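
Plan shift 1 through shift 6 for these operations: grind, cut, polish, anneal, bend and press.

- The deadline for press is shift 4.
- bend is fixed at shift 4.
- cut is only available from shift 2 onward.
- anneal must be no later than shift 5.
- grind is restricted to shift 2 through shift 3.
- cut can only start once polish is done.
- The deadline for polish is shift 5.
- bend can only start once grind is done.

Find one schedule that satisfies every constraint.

grind in shift 2; bend in shift 4; anneal in shift 1; cut in shift 2; press in shift 1; polish in shift 1

Checking: polish(shift 1) before cut(shift 2); grind(shift 2) before bend(shift 4); cut=shift 2 in [shift 2,shift 6]; anneal=shift 1 in [shift 1,shift 5]; grind=shift 2 in [shift 2,shift 3]; bend=shift 4 in [shift 4,shift 4]; press=shift 1 in [shift 1,shift 4]; polish=shift 1 in [shift 1,shift 5].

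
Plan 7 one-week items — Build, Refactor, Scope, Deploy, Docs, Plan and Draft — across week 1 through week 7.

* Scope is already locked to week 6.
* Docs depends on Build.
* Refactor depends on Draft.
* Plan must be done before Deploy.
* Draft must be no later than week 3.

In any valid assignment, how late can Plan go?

week 6

Downstream work caps Plan at week 6.
Plan at week 6 is achievable: Scope -> week 6; Docs -> week 2; Refactor -> week 2; Build -> week 1; Plan -> week 6; Deploy -> week 7; Draft -> week 1.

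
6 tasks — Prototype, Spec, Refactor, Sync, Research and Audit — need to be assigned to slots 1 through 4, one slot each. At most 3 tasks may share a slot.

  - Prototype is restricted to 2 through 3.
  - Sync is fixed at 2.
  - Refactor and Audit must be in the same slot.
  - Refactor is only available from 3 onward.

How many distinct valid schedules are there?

Splitting on Prototype: it can be 2 (28), 3 (24). Listing each branch's schedules as (Spec, Refactor, Sync, Research, Audit):
Prototype=2: (1,3,2,1,3) (1,3,2,2,3) (1,3,2,3,3) (1,3,2,4,3) (1,4,2,1,4) (1,4,2,2,4) (1,4,2,3,4) (1,4,2,4,4) (2,3,2,1,3) (2,3,2,3,3) (2,3,2,4,3) (2,4,2,1,4) (2,4,2,3,4) (2,4,2,4,4) (3,3,2,1,3) (3,3,2,2,3) (3,3,2,4,3) (3,4,2,1,4) (3,4,2,2,4) (3,4,2,3,4) (3,4,2,4,4) (4,3,2,1,3) (4,3,2,2,3) (4,3,2,3,3) (4,3,2,4,3) (4,4,2,1,4) (4,4,2,2,4) (4,4,2,3,4) — 28.
Prototype=3: (1,3,2,1,3) (1,3,2,2,3) (1,3,2,4,3) (1,4,2,1,4) (1,4,2,2,4) (1,4,2,3,4) (1,4,2,4,4) (2,3,2,1,3) (2,3,2,2,3) (2,3,2,4,3) (2,4,2,1,4) (2,4,2,2,4) (2,4,2,3,4) (2,4,2,4,4) (3,4,2,1,4) (3,4,2,2,4) (3,4,2,3,4) (3,4,2,4,4) (4,3,2,1,3) (4,3,2,2,3) (4,3,2,4,3) (4,4,2,1,4) (4,4,2,2,4) (4,4,2,3,4) — 24.
Summing: 28 + 24 = 52.

52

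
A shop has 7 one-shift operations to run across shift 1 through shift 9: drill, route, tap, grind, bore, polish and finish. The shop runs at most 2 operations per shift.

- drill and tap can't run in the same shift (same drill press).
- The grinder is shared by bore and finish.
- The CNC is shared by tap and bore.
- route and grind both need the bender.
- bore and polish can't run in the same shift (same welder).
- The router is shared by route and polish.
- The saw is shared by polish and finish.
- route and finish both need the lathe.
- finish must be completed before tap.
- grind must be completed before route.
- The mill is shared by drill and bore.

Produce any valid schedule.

drill=shift 3, polish=shift 3, grind=shift 1, bore=shift 4, finish=shift 1, tap=shift 2, route=shift 2

Checking: finish(shift 1) before tap(shift 2); grind(shift 1) before route(shift 2); drill(shift 3) != tap(shift 2); route(shift 2) != grind(shift 1); polish(shift 3) != finish(shift 1); tap(shift 2) != bore(shift 4); route(shift 2) != finish(shift 1); bore(shift 4) != polish(shift 3); bore(shift 4) != finish(shift 1); route(shift 2) != polish(shift 3); drill(shift 3) != bore(shift 4); max 2 per shift (cap 2).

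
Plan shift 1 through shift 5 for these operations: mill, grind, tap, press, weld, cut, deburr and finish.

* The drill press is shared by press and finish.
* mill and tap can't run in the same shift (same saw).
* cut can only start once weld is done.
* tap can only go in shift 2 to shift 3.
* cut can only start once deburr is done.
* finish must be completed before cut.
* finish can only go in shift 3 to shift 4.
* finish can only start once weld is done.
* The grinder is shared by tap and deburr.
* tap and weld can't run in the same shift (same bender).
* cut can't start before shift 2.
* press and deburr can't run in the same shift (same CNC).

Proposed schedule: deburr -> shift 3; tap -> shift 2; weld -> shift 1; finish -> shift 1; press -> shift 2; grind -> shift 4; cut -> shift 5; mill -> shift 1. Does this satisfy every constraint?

finish can only start once weld is done — violated.
mill and tap can't run in the same shift (same saw) — holds.
cut can only start once deburr is done — holds.
The grinder is shared by tap and deburr — holds.
press and deburr can't run in the same shift (same CNC) — holds.
cut can't start before shift 2 — holds.
tap and weld can't run in the same shift (same bender) — holds.
finish must be completed before cut — holds.
tap can only go in shift 2 to shift 3 — holds.
The drill press is shared by press and finish — holds.
finish can only go in shift 3 to shift 4 — violated.
cut can only start once weld is done — holds.

No — it violates: finish can only go in shift 3 to shift 4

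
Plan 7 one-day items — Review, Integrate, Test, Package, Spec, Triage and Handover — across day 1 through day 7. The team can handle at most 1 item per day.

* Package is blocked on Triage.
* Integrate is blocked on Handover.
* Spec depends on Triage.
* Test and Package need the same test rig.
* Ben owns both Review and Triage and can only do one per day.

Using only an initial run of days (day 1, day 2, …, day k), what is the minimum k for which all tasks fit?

The precedence chain requires at least 2 distinct days.
With at most 1 per day and 7 tasks, at least 7 days are needed.
7 works (last occupied day: day 7): for example Package -> day 4; Test -> day 7; Review -> day 6; Integrate -> day 3; Handover -> day 2; Spec -> day 5; Triage -> day 1.

7 days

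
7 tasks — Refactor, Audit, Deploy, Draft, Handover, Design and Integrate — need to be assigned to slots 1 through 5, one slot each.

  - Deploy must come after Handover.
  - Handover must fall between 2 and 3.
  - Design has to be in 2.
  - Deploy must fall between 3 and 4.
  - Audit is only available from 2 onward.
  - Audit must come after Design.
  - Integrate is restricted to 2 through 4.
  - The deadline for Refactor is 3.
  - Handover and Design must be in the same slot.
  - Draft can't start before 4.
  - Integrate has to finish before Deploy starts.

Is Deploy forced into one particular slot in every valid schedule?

No

Deploy can be 3 (e.g. Handover -> 2; Audit -> 3; Integrate -> 2; Design -> 2; Deploy -> 3; Refactor -> 1; Draft -> 4) or 4 (e.g. Draft=4; Design=2; Audit=3; Integrate=2; Deploy=4; Handover=2; Refactor=1).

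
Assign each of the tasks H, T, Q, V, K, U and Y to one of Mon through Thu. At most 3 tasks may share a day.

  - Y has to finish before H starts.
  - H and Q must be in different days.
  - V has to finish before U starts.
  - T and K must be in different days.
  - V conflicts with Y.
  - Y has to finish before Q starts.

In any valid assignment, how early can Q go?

Precedence pushes Q to at least Tue.
Q at Tue is achievable: Q=Tue; K=Tue; V=Tue; H=Wed; T=Mon; U=Wed; Y=Mon.

Tue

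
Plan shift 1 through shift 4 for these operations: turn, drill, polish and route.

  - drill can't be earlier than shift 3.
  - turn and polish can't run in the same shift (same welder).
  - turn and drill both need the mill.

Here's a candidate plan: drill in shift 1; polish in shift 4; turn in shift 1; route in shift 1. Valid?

turn and polish can't run in the same shift (same welder) — holds.
drill can't be earlier than shift 3 — violated.
turn and drill both need the mill — violated.

No — it violates: turn and drill both need the mill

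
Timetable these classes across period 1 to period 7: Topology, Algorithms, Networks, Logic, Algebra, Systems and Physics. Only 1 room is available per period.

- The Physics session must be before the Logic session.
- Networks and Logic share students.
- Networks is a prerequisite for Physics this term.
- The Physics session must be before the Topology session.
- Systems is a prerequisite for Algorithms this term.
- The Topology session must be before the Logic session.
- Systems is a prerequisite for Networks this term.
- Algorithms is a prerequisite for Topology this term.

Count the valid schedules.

Splitting on Topology: it can be period 5 (6), period 6 (15). Listing each branch's schedules as (Algorithms, Networks, Logic, Algebra, Systems, Physics) by period number:
Topology=period 5: (2,3,6,7,1,4) (2,3,7,6,1,4) (3,2,6,7,1,4) (3,2,7,6,1,4) (4,2,6,7,1,3) (4,2,7,6,1,3) — 6.
Topology=period 6: (2,3,7,4,1,5) (2,3,7,5,1,4) (2,4,7,3,1,5) (3,2,7,4,1,5) (3,2,7,5,1,4) (3,4,7,1,2,5) (3,4,7,2,1,5) (4,2,7,3,1,5) (4,2,7,5,1,3) (4,3,7,1,2,5) (4,3,7,2,1,5) (5,2,7,3,1,4) (5,2,7,4,1,3) (5,3,7,1,2,4) (5,3,7,2,1,4) — 15.
Summing: 6 + 15 = 21.

21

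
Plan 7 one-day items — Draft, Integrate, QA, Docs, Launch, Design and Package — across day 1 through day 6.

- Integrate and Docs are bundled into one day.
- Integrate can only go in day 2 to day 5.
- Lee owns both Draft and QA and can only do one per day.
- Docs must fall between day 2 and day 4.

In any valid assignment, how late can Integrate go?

day 4

Integrate is available from day 2; Integrate's own window allows nothing later than day 5; Integrate must be in the same day as Docs, which can't be after day 4, so Integrate is at most day 4.
Integrate at day 4 is achievable: Draft in day 1; Integrate in day 4; Launch in day 1; Package in day 1; QA in day 2; Docs in day 4; Design in day 1.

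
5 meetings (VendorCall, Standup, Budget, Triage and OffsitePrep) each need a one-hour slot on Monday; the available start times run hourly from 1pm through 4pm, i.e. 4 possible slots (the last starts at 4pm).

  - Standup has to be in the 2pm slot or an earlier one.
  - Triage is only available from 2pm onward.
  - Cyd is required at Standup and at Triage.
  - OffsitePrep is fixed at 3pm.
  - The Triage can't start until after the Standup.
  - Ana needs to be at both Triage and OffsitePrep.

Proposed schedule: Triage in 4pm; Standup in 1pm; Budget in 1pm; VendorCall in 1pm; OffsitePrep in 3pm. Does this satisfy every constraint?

Ana needs to be at both Triage and OffsitePrep — holds.
Cyd is required at Standup and at Triage — holds.
OffsitePrep is fixed at 3pm — holds.
The Triage can't start until after the Standup — holds.
Standup has to be in the 2pm slot or an earlier one — holds.
Triage is only available from 2pm onward — holds.

Valid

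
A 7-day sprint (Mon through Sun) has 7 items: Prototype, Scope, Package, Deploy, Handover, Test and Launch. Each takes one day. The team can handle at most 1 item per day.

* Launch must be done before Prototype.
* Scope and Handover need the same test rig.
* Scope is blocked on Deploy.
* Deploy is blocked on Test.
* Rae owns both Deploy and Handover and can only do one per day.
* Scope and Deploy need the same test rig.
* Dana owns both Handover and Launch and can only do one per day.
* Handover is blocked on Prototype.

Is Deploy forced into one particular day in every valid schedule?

No

Deploy can be Tue (e.g. Handover=Sat; Launch=Wed; Scope=Fri; Prototype=Thu; Test=Mon; Package=Sun; Deploy=Tue) or Wed (e.g. Scope in Fri, Package in Sun, Test in Mon, Prototype in Thu, Deploy in Wed, Launch in Tue, Handover in Sat).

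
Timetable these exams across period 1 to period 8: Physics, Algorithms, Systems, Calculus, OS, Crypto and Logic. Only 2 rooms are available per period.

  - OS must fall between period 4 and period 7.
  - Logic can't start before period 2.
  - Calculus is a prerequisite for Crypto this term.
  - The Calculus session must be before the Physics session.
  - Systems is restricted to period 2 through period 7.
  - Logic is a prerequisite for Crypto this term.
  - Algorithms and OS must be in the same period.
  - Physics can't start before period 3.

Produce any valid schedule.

Calculus=period 1; Algorithms=period 4; OS=period 4; Crypto=period 3; Logic=period 2; Physics=period 3; Systems=period 2

Checking: Calculus(period 1) before Crypto(period 3); Logic(period 2) before Crypto(period 3); Calculus(period 1) before Physics(period 3); Algorithms = OS = period 4; Logic=period 2 in [period 2,period 8]; Physics=period 3 in [period 3,period 8]; Systems=period 2 in [period 2,period 7]; OS=period 4 in [period 4,period 7]; max 2 per period (cap 2).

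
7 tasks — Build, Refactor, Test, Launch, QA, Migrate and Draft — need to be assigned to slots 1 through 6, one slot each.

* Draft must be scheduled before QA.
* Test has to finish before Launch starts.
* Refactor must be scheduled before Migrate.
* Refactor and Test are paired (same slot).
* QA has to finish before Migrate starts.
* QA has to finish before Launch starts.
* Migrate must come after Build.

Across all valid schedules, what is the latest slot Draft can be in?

4

Downstream work caps Draft at 4.
Draft at 4 is achievable: QA=5, Refactor=1, Launch=6, Migrate=6, Draft=4, Test=1, Build=1.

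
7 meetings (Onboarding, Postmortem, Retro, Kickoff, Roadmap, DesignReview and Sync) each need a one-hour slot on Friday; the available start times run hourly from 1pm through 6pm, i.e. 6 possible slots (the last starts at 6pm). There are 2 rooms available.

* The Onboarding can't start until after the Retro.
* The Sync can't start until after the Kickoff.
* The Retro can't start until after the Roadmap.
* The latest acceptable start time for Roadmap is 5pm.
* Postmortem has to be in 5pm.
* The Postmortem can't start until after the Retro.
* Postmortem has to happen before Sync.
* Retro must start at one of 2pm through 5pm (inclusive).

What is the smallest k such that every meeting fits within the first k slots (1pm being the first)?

6

The precedence chain requires at least 4 distinct slots.
With at most 2 per slot and 7 meetings, at least 4 slots are needed.
Propagating the time windows through the other constraints, Sync can't land before 6pm — that is slot 6 counting from 1pm — so the schedule must run through at least 6 slots.
6 works (last occupied slot: 6pm): for example Sync=6pm; Kickoff=1pm; Onboarding=3pm; DesignReview=2pm; Retro=2pm; Postmortem=5pm; Roadmap=1pm.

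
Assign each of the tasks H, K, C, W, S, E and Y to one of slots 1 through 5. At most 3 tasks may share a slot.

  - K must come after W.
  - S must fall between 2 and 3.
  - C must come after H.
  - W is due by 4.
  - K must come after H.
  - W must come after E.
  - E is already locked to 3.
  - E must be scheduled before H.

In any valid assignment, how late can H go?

4

Precedence pushes H to at least 4; downstream work caps H at 4.
H at 4 is achievable: E -> 3, W -> 4, H -> 4, Y -> 1, S -> 2, K -> 5, C -> 5.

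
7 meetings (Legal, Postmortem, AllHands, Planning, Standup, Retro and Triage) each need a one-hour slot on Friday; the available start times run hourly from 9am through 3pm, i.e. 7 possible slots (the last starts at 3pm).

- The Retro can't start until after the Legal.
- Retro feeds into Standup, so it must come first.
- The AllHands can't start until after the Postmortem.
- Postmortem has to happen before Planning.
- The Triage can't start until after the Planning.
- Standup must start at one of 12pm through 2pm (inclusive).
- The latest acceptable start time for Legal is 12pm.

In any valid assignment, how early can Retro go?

10am

Precedence pushes Retro to at least 10am; downstream work caps Retro at 1pm.
Retro at 10am is achievable: Legal=9am; AllHands=10am; Retro=10am; Postmortem=9am; Planning=10am; Standup=12pm; Triage=11am.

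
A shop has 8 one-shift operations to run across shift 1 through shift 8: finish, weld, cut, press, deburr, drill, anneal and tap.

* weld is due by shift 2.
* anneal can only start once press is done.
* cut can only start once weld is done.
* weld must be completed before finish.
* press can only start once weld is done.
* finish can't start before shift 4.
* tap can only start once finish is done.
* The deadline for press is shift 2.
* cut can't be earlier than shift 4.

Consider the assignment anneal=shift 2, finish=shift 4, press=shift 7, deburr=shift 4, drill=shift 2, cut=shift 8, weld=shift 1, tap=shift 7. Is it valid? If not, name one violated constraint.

No — it violates: anneal can only start once press is done

cut can only start once weld is done — holds.
weld must be completed before finish — holds.
press can only start once weld is done — holds.
finish can't start before shift 4 — holds.
tap can only start once finish is done — holds.
The deadline for press is shift 2 — violated.
anneal can only start once press is done — violated.
cut can't be earlier than shift 4 — holds.
weld is due by shift 2 — holds.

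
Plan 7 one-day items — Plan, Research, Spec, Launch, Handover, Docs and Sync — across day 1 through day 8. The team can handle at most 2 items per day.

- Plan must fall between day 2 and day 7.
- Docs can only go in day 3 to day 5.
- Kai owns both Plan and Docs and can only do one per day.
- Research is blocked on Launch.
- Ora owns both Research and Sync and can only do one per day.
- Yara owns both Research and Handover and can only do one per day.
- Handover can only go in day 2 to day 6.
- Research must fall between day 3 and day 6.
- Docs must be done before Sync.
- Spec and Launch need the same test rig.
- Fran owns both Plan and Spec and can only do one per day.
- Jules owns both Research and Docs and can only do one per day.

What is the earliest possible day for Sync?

Precedence pushes Sync to at least day 4.
Sync at day 4 is achievable: Handover in day 2, Spec in day 3, Plan in day 2, Sync in day 4, Research in day 5, Launch in day 1, Docs in day 3.

day 4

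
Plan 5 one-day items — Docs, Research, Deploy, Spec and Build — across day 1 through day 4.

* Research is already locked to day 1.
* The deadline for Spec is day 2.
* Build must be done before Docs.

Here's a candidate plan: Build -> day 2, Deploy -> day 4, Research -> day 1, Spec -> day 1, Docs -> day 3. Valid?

Research is already locked to day 1 — holds.
The deadline for Spec is day 2 — holds.
Build must be done before Docs — holds.

Yes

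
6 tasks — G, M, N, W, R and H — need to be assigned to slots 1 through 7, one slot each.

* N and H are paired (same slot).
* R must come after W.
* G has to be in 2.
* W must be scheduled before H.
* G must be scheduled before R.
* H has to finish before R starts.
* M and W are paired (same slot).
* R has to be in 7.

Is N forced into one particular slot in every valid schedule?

N can be 2 (e.g. W=1; H=2; N=2; R=7; M=1; G=2) or 3 (e.g. W -> 1; G -> 2; M -> 1; N -> 3; H -> 3; R -> 7).

No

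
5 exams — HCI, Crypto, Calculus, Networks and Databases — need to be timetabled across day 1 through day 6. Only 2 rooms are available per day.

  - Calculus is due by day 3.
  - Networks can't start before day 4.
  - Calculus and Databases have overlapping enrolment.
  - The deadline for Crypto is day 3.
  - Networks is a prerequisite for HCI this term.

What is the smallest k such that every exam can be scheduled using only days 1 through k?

The precedence chain requires at least 2 distinct days.
With at most 2 per day and 5 exams, at least 3 days are needed.
Propagating the time windows through the other constraints, HCI can't land before day 5, so the schedule must run through at least day 5.
5 works (last occupied day: day 5): for example HCI in day 5; Calculus in day 1; Databases in day 2; Crypto in day 1; Networks in day 4.

5 days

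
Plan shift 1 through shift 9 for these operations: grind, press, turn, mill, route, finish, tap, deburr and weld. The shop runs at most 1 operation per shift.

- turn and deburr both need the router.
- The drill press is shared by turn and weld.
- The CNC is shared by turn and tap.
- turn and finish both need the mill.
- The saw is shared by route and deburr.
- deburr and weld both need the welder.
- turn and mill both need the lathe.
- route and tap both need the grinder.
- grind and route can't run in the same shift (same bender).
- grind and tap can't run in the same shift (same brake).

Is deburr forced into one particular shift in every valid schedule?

No

deburr can be shift 1 (e.g. weld=shift 9; deburr=shift 1; turn=shift 4; tap=shift 8; mill=shift 5; press=shift 3; grind=shift 2; route=shift 6; finish=shift 7) or shift 2 (e.g. weld -> shift 9, press -> shift 3, route -> shift 6, turn -> shift 4, deburr -> shift 2, finish -> shift 7, mill -> shift 5, tap -> shift 8, grind -> shift 1).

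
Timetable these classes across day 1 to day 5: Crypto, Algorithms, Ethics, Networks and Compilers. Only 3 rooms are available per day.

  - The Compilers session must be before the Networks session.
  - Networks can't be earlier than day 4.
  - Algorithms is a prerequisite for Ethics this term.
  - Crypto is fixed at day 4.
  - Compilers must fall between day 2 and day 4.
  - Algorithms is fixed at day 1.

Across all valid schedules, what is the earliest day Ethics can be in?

day 2

Precedence pushes Ethics to at least day 2.
Ethics at day 2 is achievable: Compilers in day 2; Algorithms in day 1; Ethics in day 2; Networks in day 4; Crypto in day 4.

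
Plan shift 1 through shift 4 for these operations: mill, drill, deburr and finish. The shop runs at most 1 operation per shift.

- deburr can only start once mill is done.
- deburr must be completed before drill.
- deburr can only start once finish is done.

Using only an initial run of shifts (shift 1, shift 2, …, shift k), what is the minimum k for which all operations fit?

4 shifts

The precedence chain requires at least 3 distinct shifts.
With at most 1 per shift and 4 operations, at least 4 shifts are needed.
4 works (last occupied shift: shift 4): for example finish=shift 2, deburr=shift 3, mill=shift 1, drill=shift 4.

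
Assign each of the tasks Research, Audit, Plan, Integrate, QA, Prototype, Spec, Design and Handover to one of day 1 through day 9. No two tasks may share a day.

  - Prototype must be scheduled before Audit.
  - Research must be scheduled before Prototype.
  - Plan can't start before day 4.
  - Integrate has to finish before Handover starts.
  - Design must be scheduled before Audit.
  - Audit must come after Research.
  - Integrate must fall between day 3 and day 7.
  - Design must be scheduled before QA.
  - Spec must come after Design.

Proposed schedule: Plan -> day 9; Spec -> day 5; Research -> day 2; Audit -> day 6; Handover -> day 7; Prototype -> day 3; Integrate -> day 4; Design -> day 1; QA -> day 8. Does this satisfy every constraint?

Yes

Audit must come after Research — holds.
Design must be scheduled before QA — holds.
Spec must come after Design — holds.
Integrate must fall between day 3 and day 7 — holds.
Integrate has to finish before Handover starts — holds.
Design must be scheduled before Audit — holds.
Prototype must be scheduled before Audit — holds.
Plan can't start before day 4 — holds.
Research must be scheduled before Prototype — holds.
No two tasks may share a day — holds.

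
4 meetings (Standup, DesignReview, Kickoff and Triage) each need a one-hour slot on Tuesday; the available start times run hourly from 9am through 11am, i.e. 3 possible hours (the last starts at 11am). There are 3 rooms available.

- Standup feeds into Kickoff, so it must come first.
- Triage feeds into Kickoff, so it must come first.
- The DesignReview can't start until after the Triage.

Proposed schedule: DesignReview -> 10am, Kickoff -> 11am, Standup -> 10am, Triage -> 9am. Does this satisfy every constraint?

Standup feeds into Kickoff, so it must come first — holds.
The DesignReview can't start until after the Triage — holds.
There are 3 rooms available — holds.
Triage feeds into Kickoff, so it must come first — holds.

Yes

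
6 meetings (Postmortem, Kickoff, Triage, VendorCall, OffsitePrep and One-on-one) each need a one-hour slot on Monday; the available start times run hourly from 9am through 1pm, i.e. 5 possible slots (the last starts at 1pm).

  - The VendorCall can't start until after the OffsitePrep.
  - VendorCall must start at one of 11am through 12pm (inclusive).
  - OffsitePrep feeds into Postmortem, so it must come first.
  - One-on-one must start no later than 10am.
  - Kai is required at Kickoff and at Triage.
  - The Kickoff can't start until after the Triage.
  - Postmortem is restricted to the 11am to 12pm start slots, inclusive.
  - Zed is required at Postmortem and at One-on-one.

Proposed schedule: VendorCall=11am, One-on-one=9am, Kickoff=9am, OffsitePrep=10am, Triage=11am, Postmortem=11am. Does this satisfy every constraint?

No. The Kickoff can't start until after the Triage is not satisfied.

Postmortem is restricted to the 11am to 12pm start slots, inclusive — holds.
VendorCall must start at one of 11am through 12pm (inclusive) — holds.
The VendorCall can't start until after the OffsitePrep — holds.
Zed is required at Postmortem and at One-on-one — holds.
Kai is required at Kickoff and at Triage — holds.
OffsitePrep feeds into Postmortem, so it must come first — holds.
The Kickoff can't start until after the Triage — violated.
One-on-one must start no later than 10am — holds.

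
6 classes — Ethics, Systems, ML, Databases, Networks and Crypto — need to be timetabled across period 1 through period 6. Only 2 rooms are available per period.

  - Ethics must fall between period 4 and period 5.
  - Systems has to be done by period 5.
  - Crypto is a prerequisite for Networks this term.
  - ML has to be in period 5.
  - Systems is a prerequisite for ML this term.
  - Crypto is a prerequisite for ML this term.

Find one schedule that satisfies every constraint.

Databases=period 2, Systems=period 1, Ethics=period 4, Crypto=period 1, Networks=period 2, ML=period 5

Checking: Systems(period 1) before ML(period 5); Crypto(period 1) before ML(period 5); Crypto(period 1) before Networks(period 2); Systems=period 1 in [period 1,period 5]; Ethics=period 4 in [period 4,period 5]; ML=period 5 in [period 5,period 5]; max 2 per period (cap 2).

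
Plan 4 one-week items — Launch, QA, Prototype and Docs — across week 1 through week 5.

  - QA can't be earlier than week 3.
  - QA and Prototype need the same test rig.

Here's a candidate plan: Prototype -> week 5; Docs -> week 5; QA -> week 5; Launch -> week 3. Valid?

Invalid. QA and Prototype need the same test rig.

QA and Prototype need the same test rig — violated.
QA can't be earlier than week 3 — holds.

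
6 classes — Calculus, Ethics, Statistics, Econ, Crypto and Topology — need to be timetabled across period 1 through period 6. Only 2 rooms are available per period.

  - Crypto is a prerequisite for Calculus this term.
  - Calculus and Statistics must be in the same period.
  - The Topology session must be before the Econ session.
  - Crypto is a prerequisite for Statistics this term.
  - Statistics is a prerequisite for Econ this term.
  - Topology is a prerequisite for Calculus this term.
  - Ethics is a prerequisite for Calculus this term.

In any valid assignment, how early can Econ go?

Precedence pushes Econ to at least period 3.
Econ at period 4 is achievable: Topology in period 1, Ethics in period 2, Crypto in period 1, Statistics in period 3, Econ in period 4, Calculus in period 3.
Nothing earlier works — the capacity limit rule out every period before period 4.

period 4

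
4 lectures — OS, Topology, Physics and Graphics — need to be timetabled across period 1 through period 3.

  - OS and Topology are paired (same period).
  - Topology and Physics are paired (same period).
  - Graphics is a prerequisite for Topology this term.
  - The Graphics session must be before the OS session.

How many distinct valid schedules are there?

Enumerating: Topology in period 2; Graphics in period 1; OS in period 2; Physics in period 2 | Topology=period 3; OS=period 3; Physics=period 3; Graphics=period 1 | Graphics in period 2; Topology in period 3; Physics in period 3; OS in period 3.

3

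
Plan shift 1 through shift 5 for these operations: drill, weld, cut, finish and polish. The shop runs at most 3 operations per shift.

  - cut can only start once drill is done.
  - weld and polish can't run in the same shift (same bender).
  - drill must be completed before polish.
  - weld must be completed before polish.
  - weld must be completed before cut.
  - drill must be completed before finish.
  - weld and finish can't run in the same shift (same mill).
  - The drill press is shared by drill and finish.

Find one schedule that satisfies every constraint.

drill -> shift 1; polish -> shift 2; weld -> shift 1; cut -> shift 2; finish -> shift 2

Checking: drill(shift 1) before polish(shift 2); weld(shift 1) before polish(shift 2); drill(shift 1) before cut(shift 2); weld(shift 1) before cut(shift 2); drill(shift 1) before finish(shift 2); weld(shift 1) != polish(shift 2); drill(shift 1) != finish(shift 2); weld(shift 1) != finish(shift 2); max 3 per shift (cap 3).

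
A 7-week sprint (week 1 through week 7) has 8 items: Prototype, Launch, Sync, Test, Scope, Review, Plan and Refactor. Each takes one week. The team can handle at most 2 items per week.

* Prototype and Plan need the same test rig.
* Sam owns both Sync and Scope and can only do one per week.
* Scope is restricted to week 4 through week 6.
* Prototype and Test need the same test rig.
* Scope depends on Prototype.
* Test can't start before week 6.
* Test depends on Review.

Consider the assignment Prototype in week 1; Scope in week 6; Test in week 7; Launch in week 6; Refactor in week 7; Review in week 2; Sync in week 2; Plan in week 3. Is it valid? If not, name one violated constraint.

Yes, all constraints hold

Scope depends on Prototype — holds.
Sam owns both Sync and Scope and can only do one per week — holds.
Test can't start before week 6 — holds.
Scope is restricted to week 4 through week 6 — holds.
Prototype and Test need the same test rig — holds.
Prototype and Plan need the same test rig — holds.
Test depends on Review — holds.
The team can handle at most 2 items per week — holds.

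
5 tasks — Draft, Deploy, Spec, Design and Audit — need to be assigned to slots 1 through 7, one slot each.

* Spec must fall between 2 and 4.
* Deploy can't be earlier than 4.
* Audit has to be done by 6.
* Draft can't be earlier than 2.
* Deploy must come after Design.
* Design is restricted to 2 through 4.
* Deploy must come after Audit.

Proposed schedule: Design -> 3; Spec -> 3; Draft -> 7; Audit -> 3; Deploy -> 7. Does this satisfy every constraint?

Valid

Design is restricted to 2 through 4 — holds.
Deploy must come after Audit — holds.
Deploy can't be earlier than 4 — holds.
Draft can't be earlier than 2 — holds.
Spec must fall between 2 and 4 — holds.
Audit has to be done by 6 — holds.
Deploy must come after Design — holds.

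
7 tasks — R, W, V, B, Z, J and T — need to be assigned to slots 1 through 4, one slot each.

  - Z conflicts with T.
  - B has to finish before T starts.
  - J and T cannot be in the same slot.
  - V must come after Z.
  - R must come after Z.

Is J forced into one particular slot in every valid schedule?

No

J can be 1 (e.g. T=2, R=2, V=2, B=1, W=1, Z=1, J=1) or 2 (e.g. V -> 2, T -> 3, B -> 1, J -> 2, Z -> 1, W -> 1, R -> 2).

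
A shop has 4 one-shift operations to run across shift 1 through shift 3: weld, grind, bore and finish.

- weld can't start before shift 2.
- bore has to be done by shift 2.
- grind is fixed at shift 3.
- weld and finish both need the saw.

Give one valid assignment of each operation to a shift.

bore in shift 1; weld in shift 2; grind in shift 3; finish in shift 1

Checking: weld(shift 2) != finish(shift 1); bore=shift 1 in [shift 1,shift 2]; grind=shift 3 in [shift 3,shift 3]; weld=shift 2 in [shift 2,shift 3].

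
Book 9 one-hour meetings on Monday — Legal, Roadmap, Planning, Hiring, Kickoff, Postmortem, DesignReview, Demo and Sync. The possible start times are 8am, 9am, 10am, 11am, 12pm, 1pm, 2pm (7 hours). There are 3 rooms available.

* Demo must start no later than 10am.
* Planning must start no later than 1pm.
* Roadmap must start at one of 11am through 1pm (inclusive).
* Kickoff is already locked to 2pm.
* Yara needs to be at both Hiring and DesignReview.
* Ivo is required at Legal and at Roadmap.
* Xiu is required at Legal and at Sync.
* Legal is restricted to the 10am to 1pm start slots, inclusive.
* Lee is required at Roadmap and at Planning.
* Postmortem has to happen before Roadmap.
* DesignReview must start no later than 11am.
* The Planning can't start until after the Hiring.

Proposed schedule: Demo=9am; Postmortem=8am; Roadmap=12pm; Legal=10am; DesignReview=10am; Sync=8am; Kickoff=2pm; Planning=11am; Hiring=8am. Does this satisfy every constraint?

Valid

Postmortem has to happen before Roadmap — holds.
Xiu is required at Legal and at Sync — holds.
Legal is restricted to the 10am to 1pm start slots, inclusive — holds.
Ivo is required at Legal and at Roadmap — holds.
Yara needs to be at both Hiring and DesignReview — holds.
Planning must start no later than 1pm — holds.
Kickoff is already locked to 2pm — holds.
The Planning can't start until after the Hiring — holds.
Roadmap must start at one of 11am through 1pm (inclusive) — holds.
There are 3 rooms available — holds.
DesignReview must start no later than 11am — holds.
Lee is required at Roadmap and at Planning — holds.
Demo must start no later than 10am — holds.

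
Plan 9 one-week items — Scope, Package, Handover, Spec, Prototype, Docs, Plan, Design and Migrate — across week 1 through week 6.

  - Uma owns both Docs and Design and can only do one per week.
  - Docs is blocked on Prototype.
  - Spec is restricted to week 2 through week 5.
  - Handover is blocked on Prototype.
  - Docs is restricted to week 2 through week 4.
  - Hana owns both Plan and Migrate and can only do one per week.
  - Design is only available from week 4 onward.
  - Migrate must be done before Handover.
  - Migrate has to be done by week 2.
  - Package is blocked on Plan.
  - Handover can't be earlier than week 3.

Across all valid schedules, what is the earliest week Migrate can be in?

week 1

Migrate's own window allows nothing later than week 2.
Migrate at week 1 is achievable: Spec in week 2; Prototype in week 1; Scope in week 1; Design in week 4; Docs in week 2; Migrate in week 1; Handover in week 3; Plan in week 2; Package in week 3.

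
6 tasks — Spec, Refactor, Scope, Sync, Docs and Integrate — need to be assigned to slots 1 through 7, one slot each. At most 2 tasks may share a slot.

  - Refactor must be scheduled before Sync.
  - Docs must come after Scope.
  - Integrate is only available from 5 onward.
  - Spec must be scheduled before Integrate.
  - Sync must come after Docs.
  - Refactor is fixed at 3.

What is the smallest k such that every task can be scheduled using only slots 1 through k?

5

The precedence chain requires at least 3 distinct slots.
With at most 2 per slot and 6 tasks, at least 3 slots are needed.
Integrate can't be placed before 5, so the schedule must run through at least slot 5.
5 works (last occupied slot: 5): for example Refactor -> 3, Docs -> 2, Scope -> 1, Integrate -> 5, Spec -> 1, Sync -> 4.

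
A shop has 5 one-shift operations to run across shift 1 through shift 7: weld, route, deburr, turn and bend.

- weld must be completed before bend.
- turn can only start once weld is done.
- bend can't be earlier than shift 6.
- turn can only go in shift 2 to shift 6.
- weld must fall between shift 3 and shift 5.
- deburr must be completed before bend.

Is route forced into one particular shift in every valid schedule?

route can be shift 1 (e.g. weld in shift 3; turn in shift 4; route in shift 1; deburr in shift 1; bend in shift 6) or shift 2 (e.g. weld=shift 3; route=shift 2; deburr=shift 1; bend=shift 6; turn=shift 4).

No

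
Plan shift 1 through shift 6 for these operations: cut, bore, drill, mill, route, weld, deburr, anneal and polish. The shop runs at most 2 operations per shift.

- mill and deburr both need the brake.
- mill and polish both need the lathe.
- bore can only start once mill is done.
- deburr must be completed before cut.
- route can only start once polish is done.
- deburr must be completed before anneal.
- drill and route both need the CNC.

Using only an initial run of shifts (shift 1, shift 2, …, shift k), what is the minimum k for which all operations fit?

The precedence chain requires at least 2 distinct shifts.
With at most 2 per shift and 9 operations, at least 5 shifts are needed.
5 works (last occupied shift: shift 5): for example bore in shift 3, mill in shift 2, drill in shift 4, deburr in shift 1, weld in shift 5, polish in shift 1, cut in shift 2, anneal in shift 4, route in shift 3.

5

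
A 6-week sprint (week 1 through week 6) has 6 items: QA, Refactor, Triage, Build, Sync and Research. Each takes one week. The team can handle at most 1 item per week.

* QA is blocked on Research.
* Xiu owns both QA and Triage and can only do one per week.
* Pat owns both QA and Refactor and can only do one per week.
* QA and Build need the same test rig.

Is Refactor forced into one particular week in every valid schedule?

No

Refactor can be week 1 (e.g. Sync in week 6, Research in week 2, Refactor in week 1, Build in week 5, QA in week 3, Triage in week 4) or week 2 (e.g. Triage=week 4, Research=week 1, Sync=week 6, Build=week 5, Refactor=week 2, QA=week 3).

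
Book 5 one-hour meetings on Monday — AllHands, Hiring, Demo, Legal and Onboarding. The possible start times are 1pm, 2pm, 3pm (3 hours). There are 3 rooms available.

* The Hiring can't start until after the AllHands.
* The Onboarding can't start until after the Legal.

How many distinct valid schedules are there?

27

Splitting on AllHands: it can be 1pm (18), 2pm (9). Listing each branch's schedules as (Hiring, Demo, Legal, Onboarding):
AllHands=1pm: (2pm,1pm,1pm,2pm) (2pm,1pm,1pm,3pm) (2pm,1pm,2pm,3pm) (2pm,2pm,1pm,2pm) (2pm,2pm,1pm,3pm) (2pm,2pm,2pm,3pm) (2pm,3pm,1pm,2pm) (2pm,3pm,1pm,3pm) (2pm,3pm,2pm,3pm) (3pm,1pm,1pm,2pm) (3pm,1pm,1pm,3pm) (3pm,1pm,2pm,3pm) (3pm,2pm,1pm,2pm) (3pm,2pm,1pm,3pm) (3pm,2pm,2pm,3pm) (3pm,3pm,1pm,2pm) (3pm,3pm,1pm,3pm) (3pm,3pm,2pm,3pm) — 18.
AllHands=2pm: (3pm,1pm,1pm,2pm) (3pm,1pm,1pm,3pm) (3pm,1pm,2pm,3pm) (3pm,2pm,1pm,2pm) (3pm,2pm,1pm,3pm) (3pm,2pm,2pm,3pm) (3pm,3pm,1pm,2pm) (3pm,3pm,1pm,3pm) (3pm,3pm,2pm,3pm) — 9.
Summing: 18 + 9 = 27.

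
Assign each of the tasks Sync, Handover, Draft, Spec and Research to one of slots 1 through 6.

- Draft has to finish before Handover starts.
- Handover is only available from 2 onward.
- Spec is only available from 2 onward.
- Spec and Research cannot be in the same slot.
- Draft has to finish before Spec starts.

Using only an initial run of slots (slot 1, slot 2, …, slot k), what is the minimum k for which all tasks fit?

2

The precedence chain requires at least 2 distinct slots.
2 works (last occupied slot: 2): for example Draft in 1, Spec in 2, Research in 1, Handover in 2, Sync in 1.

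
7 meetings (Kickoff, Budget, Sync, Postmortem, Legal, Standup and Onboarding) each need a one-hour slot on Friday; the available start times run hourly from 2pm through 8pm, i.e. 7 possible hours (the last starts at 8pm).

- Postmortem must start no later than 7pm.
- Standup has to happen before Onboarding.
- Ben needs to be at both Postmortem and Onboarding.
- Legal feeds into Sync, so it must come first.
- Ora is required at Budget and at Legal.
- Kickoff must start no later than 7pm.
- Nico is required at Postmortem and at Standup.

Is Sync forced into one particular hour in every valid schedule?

No

Sync can be 3pm (e.g. Legal in 2pm, Onboarding in 4pm, Sync in 3pm, Kickoff in 2pm, Budget in 3pm, Postmortem in 2pm, Standup in 3pm) or 4pm (e.g. Sync in 4pm; Standup in 3pm; Kickoff in 2pm; Postmortem in 2pm; Legal in 2pm; Onboarding in 4pm; Budget in 3pm).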